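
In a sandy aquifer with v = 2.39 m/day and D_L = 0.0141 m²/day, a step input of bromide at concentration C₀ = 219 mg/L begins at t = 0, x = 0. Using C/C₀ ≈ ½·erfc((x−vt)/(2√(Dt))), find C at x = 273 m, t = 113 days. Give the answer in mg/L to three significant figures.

For a continuous step input, C/C₀ ≈ ½·erfc((x−vt)/(2√(Dt))).
vt = 2.39 × 113 = 270.07 m and 2√(Dt) = 2√(0.0141 × 113) = 2.525 m.
Argument (x−vt)/(2√(Dt)) = (273 − 270.07)/2.525 = 1.160; ½·erfc(1.160) = 0.05045.
C = 219 × 0.05045 = 11.0 mg/L.

11.0 mg/L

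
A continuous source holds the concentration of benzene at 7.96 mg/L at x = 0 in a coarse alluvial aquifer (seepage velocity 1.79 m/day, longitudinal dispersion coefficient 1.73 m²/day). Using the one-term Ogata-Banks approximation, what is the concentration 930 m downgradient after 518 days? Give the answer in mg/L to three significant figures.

For a continuous step input, C/C₀ ≈ ½·erfc((x−vt)/(2√(Dt))).
vt = 1.79 × 518 = 927.22 m and 2√(Dt) = 2√(1.73 × 518) = 59.87 m.
Argument (x−vt)/(2√(Dt)) = (930 − 927.22)/59.87 = 0.04643; ½·erfc(0.04643) = 0.4738.
C = 7.96 × 0.4738 = 3.77 mg/L.

3.77 mg/L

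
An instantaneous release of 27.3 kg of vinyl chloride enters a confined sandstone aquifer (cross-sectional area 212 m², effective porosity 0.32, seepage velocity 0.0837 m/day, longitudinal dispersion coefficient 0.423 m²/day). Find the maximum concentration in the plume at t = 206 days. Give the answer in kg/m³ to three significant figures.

The peak of an instantaneous 1D plume sits at x = vt; there the Gaussian factor is 1 and C_max = M/(n_e·A·√(4πDt)), where n_e·A is the pore area the mass is dissolved in.
√(4πDt) = √(4π × 0.423 × 206) = 33.09 m, so C_max = 27.3/(0.32 × 212 × 33.09) = 0.0122 kg/m³.

0.0122 kg/m³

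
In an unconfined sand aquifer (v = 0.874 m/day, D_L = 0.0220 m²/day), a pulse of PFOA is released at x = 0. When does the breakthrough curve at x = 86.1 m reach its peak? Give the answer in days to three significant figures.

For the 1D instantaneous-source solution, setting ∂C/∂t = 0 at fixed x gives v²t² + 2Dt − x² = 0, so t = (√(D² + v²x²) − D)/v².
√(D² + v²x²) = √(0.0220² + 0.874² × 86.1²) = 75.25; v² = 0.763876.
t = (75.25 − 0.0220)/0.763876 = 98.5 days (vs. the pure-advection estimate x/v = 98.5 d).

98.5 days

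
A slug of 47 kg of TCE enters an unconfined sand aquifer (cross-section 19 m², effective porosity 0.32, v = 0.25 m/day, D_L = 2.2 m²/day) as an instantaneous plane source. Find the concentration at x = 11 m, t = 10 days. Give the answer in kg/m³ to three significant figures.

0.205 kg/m³

For an instantaneous plane source, C(x,t) = M/(n_e·A·√(4πDt)) · exp(−(x−vt)²/(4Dt)), with n_e·A the pore (flow) area.
Plume center vt = 0.25 × 10 = 2.5 m, so the well at 11 m is 8.5 m downgradient of the peak.
√(4πDt) = 16.63 m, giving peak height M/(n_e·A·√(4πDt)) = 47/(0.32 × 19 × 16.63) = 0.4648 kg/m³.
(x−vt)²/(4Dt) = (8.5)²/(4 × 2.2 × 10) = 0.8210; exp(−0.8210) = 0.4400.
C = 0.4648 × 0.4400 = 0.205 kg/m³.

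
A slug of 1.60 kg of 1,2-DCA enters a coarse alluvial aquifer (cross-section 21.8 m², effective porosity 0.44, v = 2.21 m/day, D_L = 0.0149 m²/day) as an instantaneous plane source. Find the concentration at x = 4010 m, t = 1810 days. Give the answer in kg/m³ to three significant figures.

0.00365 kg/m³

For an instantaneous plane source, C(x,t) = M/(n_e·A·√(4πDt)) · exp(−(x−vt)²/(4Dt)), with n_e·A the pore (flow) area.
Plume center vt = 2.21 × 1810 = 4000.1 m, so the well at 4010 m is 9.9 m downgradient of the peak.
√(4πDt) = 18.41 m, giving peak height M/(n_e·A·√(4πDt)) = 1.60/(0.44 × 21.8 × 18.41) = 0.009061 kg/m³.
(x−vt)²/(4Dt) = (9.9)²/(4 × 0.0149 × 1810) = 0.9085; exp(−0.9085) = 0.4031.
C = 0.009061 × 0.4031 = 0.00365 kg/m³.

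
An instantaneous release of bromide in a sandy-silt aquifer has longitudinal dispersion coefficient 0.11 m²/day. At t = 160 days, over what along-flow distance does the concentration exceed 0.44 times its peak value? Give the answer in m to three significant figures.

15.2 m

The plume is Gaussian with σ = √(2Dt) = √(2 × 0.11 × 160) = 5.933 m.
C/C_peak = exp(−Δx²/(2σ²)) = 0.44 ⇒ Δx = σ·√(−2 ln 0.44) = 5.933 × 1.281 = 7.600 m.
Width = 2Δx = 15.2 m.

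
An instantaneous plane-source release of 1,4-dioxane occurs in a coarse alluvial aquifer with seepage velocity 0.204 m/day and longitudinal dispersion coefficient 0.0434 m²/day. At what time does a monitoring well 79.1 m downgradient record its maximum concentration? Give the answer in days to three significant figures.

387 days

For the 1D instantaneous-source solution, setting ∂C/∂t = 0 at fixed x gives v²t² + 2Dt − x² = 0, so t = (√(D² + v²x²) − D)/v².
√(D² + v²x²) = √(0.0434² + 0.204² × 79.1²) = 16.14; v² = 0.041616.
t = (16.14 − 0.0434)/0.041616 = 387 days (vs. the pure-advection estimate x/v = 388 d).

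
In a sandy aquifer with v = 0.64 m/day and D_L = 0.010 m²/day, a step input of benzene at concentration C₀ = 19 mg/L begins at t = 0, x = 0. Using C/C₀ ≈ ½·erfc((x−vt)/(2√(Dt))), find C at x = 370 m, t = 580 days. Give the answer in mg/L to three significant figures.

12.1 mg/L

For a continuous step input, C/C₀ ≈ ½·erfc((x−vt)/(2√(Dt))).
vt = 0.64 × 580 = 371.2 m and 2√(Dt) = 2√(0.010 × 580) = 4.817 m.
Argument (x−vt)/(2√(Dt)) = (370 − 371.2)/4.817 = -0.2491; ½·erfc(-0.2491) = 0.6377.
C = 19 × 0.6377 = 12.1 mg/L.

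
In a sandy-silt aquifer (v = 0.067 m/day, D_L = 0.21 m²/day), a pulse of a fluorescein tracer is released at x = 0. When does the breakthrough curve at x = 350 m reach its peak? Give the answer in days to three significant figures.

For the 1D instantaneous-source solution, setting ∂C/∂t = 0 at fixed x gives v²t² + 2Dt − x² = 0, so t = (√(D² + v²x²) − D)/v².
√(D² + v²x²) = √(0.21² + 0.067² × 350²) = 23.45; v² = 0.004489.
t = (23.45 − 0.21)/0.004489 = 5180 days (vs. the pure-advection estimate x/v = 5220 d).

5180 days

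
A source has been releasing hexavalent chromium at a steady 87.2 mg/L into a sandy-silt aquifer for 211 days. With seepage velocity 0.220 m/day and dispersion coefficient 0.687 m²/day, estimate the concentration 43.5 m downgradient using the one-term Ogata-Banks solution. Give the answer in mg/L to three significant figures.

49.5 mg/L

For a continuous step input, C/C₀ ≈ ½·erfc((x−vt)/(2√(Dt))).
vt = 0.220 × 211 = 46.42 m and 2√(Dt) = 2√(0.687 × 211) = 24.08 m.
Argument (x−vt)/(2√(Dt)) = (43.5 − 46.42)/24.08 = -0.1213; ½·erfc(-0.1213) = 0.5681.
C = 87.2 × 0.5681 = 49.5 mg/L.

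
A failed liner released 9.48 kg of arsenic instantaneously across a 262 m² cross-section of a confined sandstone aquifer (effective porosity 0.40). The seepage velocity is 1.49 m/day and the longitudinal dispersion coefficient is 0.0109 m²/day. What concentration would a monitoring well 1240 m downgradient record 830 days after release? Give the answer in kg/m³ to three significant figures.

For an instantaneous plane source, C(x,t) = M/(n_e·A·√(4πDt)) · exp(−(x−vt)²/(4Dt)), with n_e·A the pore (flow) area.
Plume center vt = 1.49 × 830 = 1236.7 m, so the well at 1240 m is 3.3 m downgradient of the peak.
√(4πDt) = 10.66 m, giving peak height M/(n_e·A·√(4πDt)) = 9.48/(0.40 × 262 × 10.66) = 0.008486 kg/m³.
(x−vt)²/(4Dt) = (3.3)²/(4 × 0.0109 × 830) = 0.3009; exp(−0.3009) = 0.7402.
C = 0.008486 × 0.7402 = 0.00628 kg/m³.

0.00628 kg/m³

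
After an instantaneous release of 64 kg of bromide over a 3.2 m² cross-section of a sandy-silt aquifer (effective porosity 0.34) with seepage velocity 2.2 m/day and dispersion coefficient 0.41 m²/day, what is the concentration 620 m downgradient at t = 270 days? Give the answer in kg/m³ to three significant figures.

For an instantaneous plane source, C(x,t) = M/(n_e·A·√(4πDt)) · exp(−(x−vt)²/(4Dt)), with n_e·A the pore (flow) area.
Plume center vt = 2.2 × 270 = 594 m, so the well at 620 m is 26 m downgradient of the peak.
√(4πDt) = 37.30 m, giving peak height M/(n_e·A·√(4πDt)) = 64/(0.34 × 3.2 × 37.30) = 1.577 kg/m³.
(x−vt)²/(4Dt) = (26)²/(4 × 0.41 × 270) = 1.527; exp(−1.527) = 0.2172.
C = 1.577 × 0.2172 = 0.343 kg/m³.

0.343 kg/m³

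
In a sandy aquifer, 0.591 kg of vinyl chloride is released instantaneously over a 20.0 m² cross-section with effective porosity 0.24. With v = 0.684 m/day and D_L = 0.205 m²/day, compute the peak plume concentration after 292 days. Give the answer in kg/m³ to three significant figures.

The peak of an instantaneous 1D plume sits at x = vt; there the Gaussian factor is 1 and C_max = M/(n_e·A·√(4πDt)), where n_e·A is the pore area the mass is dissolved in.
√(4πDt) = √(4π × 0.205 × 292) = 27.43 m, so C_max = 0.591/(0.24 × 20.0 × 27.43) = 0.00449 kg/m³.

0.00449 kg/m³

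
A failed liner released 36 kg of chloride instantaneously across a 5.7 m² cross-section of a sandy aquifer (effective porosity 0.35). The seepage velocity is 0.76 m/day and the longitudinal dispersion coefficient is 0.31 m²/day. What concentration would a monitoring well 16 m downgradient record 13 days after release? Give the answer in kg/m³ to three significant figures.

0.248 kg/m³

For an instantaneous plane source, C(x,t) = M/(n_e·A·√(4πDt)) · exp(−(x−vt)²/(4Dt)), with n_e·A the pore (flow) area.
Plume center vt = 0.76 × 13 = 9.88 m, so the well at 16 m is 6.12 m downgradient of the peak.
√(4πDt) = 7.116 m, giving peak height M/(n_e·A·√(4πDt)) = 36/(0.35 × 5.7 × 7.116) = 2.536 kg/m³.
(x−vt)²/(4Dt) = (6.12)²/(4 × 0.31 × 13) = 2.323; exp(−2.323) = 0.09798.
C = 2.536 × 0.09798 = 0.248 kg/m³.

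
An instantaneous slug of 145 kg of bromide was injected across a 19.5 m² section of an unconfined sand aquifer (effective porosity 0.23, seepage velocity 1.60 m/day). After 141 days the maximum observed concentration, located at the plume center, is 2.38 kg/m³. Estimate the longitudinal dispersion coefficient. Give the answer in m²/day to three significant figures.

0.104 m²/day

At the plume center C_max = M/(n_e·A·√(4πDt)), so D = M²/(4πt·(n_e·A·C_max)²).
n_e·A·C_max = 0.23 × 19.5 × 2.38 = 10.67 kg/m.
D = 145²/(4π × 141 × 10.67²) = 0.104 m²/day.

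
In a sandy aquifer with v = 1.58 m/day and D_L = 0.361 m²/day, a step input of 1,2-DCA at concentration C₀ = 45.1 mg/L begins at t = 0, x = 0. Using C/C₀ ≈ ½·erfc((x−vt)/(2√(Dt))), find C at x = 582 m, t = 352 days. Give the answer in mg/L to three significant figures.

For a continuous step input, C/C₀ ≈ ½·erfc((x−vt)/(2√(Dt))).
vt = 1.58 × 352 = 556.16 m and 2√(Dt) = 2√(0.361 × 352) = 22.55 m.
Argument (x−vt)/(2√(Dt)) = (582 − 556.16)/22.55 = 1.146; ½·erfc(1.146) = 0.05254.
C = 45.1 × 0.05254 = 2.37 mg/L.

2.37 mg/L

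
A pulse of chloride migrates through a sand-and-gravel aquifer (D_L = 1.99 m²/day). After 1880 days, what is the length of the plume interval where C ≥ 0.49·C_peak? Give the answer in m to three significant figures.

The plume is Gaussian with σ = √(2Dt) = √(2 × 1.99 × 1880) = 86.50 m.
C/C_peak = exp(−Δx²/(2σ²)) = 0.49 ⇒ Δx = σ·√(−2 ln 0.49) = 86.50 × 1.194 = 103.3 m.
Width = 2Δx = 207 m.

207 m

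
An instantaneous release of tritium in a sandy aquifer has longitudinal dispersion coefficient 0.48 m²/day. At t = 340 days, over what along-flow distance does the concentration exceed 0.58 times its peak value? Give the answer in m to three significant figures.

37.7 m

The plume is Gaussian with σ = √(2Dt) = √(2 × 0.48 × 340) = 18.07 m.
C/C_peak = exp(−Δx²/(2σ²)) = 0.58 ⇒ Δx = σ·√(−2 ln 0.58) = 18.07 × 1.044 = 18.87 m.
Width = 2Δx = 37.7 m.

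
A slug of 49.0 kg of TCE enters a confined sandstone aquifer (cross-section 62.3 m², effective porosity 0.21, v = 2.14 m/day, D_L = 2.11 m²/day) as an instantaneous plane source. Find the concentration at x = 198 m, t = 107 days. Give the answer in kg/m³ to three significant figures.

0.0243 kg/m³

For an instantaneous plane source, C(x,t) = M/(n_e·A·√(4πDt)) · exp(−(x−vt)²/(4Dt)), with n_e·A the pore (flow) area.
Plume center vt = 2.14 × 107 = 228.98 m, so the well at 198 m is 30.98 m upgradient of the peak.
√(4πDt) = 53.26 m, giving peak height M/(n_e·A·√(4πDt)) = 49.0/(0.21 × 62.3 × 53.26) = 0.07032 kg/m³.
(x−vt)²/(4Dt) = (-30.98)²/(4 × 2.11 × 107) = 1.063; exp(−1.063) = 0.3454.
C = 0.07032 × 0.3454 = 0.0243 kg/m³.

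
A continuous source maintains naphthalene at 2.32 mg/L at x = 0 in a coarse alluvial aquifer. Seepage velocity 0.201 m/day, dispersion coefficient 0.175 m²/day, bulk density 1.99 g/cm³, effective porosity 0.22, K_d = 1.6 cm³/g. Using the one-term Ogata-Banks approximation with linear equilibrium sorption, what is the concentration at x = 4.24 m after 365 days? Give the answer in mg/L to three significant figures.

Retardation factor R = 1 + ρ_b·K_d/n = 1 + 1.99 × 1.6/0.22 = 15.47.
Sorption retards both mechanisms: v_R = v/R = 0.01299 m/day, D_R = D/R = 0.01131 m²/day.
v_R·t = 0.01299 × 365 = 4.74135 m; 2√(D_R t) = 4.064 m; argument = (4.24 − 4.74135)/4.064 = -0.1234.
C = C₀ × ½·erfc(-0.1234) = 2.32 × 0.5693 = 1.32 mg/L.

1.32 mg/L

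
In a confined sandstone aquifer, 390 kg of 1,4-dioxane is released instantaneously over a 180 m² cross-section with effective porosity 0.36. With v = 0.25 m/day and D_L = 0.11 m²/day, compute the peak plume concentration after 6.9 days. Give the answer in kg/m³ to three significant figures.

1.95 kg/m³

The peak of an instantaneous 1D plume sits at x = vt; there the Gaussian factor is 1 and C_max = M/(n_e·A·√(4πDt)), where n_e·A is the pore area the mass is dissolved in.
√(4πDt) = √(4π × 0.11 × 6.9) = 3.088 m, so C_max = 390/(0.36 × 180 × 3.088) = 1.95 kg/m³.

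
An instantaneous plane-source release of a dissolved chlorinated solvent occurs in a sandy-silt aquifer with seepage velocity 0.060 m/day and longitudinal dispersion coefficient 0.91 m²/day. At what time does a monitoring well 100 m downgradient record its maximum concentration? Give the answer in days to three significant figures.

1430 days

For the 1D instantaneous-source solution, setting ∂C/∂t = 0 at fixed x gives v²t² + 2Dt − x² = 0, so t = (√(D² + v²x²) − D)/v².
√(D² + v²x²) = √(0.91² + 0.060² × 100²) = 6.069; v² = 0.0036.
t = (6.069 − 0.91)/0.0036 = 1430 days (vs. the pure-advection estimate x/v = 1670 d).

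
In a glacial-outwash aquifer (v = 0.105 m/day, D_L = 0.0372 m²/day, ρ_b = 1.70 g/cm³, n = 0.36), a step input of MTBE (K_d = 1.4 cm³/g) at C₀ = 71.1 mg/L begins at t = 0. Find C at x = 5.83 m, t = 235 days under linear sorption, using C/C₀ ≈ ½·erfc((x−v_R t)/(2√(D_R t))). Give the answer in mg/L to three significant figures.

3.12 mg/L

Retardation factor R = 1 + ρ_b·K_d/n = 1 + 1.70 × 1.4/0.36 = 7.611.
Sorption retards both mechanisms: v_R = v/R = 0.01380 m/day, D_R = D/R = 0.004888 m²/day.
v_R·t = 0.01380 × 235 = 3.243 m; 2√(D_R t) = 2.144 m; argument = (5.83 − 3.243)/2.144 = 1.207.
C = C₀ × ½·erfc(1.207) = 71.1 × 0.04392 = 3.12 mg/L.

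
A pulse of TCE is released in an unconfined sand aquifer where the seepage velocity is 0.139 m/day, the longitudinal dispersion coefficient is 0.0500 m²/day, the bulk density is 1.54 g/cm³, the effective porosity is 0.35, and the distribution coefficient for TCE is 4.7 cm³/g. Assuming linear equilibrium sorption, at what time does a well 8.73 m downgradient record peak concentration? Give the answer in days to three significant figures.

1310 days

Retardation factor R = 1 + ρ_b·K_d/n = 1 + 1.54 × 4.7/0.35 = 21.68.
Sorption retards both mechanisms: v_R = v/R = 0.006411 m/day, D_R = D/R = 0.002306 m²/day.
Peak time from v_R²t² + 2D_R t − x² = 0: t = (√(D_R² + v_R²x²) − D_R)/v_R².
√(D_R² + v_R²x²) = √(0.002306² + 0.006411² × 8.73²) = 0.05602; v_R² = 4.110e-05.
t = (0.05602 − 0.002306)/4.110e-05 = 1310 days.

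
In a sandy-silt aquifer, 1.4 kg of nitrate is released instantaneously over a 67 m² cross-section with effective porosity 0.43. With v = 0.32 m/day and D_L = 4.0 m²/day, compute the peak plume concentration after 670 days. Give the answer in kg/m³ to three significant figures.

The peak of an instantaneous 1D plume sits at x = vt; there the Gaussian factor is 1 and C_max = M/(n_e·A·√(4πDt)), where n_e·A is the pore area the mass is dissolved in.
√(4πDt) = √(4π × 4.0 × 670) = 183.5 m, so C_max = 1.4/(0.43 × 67 × 183.5) = 0.000265 kg/m³.

0.000265 kg/m³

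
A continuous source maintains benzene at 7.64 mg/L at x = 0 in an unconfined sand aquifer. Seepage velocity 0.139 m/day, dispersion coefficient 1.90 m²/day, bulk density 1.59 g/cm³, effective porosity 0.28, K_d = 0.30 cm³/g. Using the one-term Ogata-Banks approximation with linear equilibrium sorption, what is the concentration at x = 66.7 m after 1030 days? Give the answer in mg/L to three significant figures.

Retardation factor R = 1 + ρ_b·K_d/n = 1 + 1.59 × 0.30/0.28 = 2.704.
Sorption retards both mechanisms: v_R = v/R = 0.05141 m/day, D_R = D/R = 0.7027 m²/day.
v_R·t = 0.05141 × 1030 = 52.9523 m; 2√(D_R t) = 53.81 m; argument = (66.7 − 52.9523)/53.81 = 0.2555.
C = C₀ × ½·erfc(0.2555) = 7.64 × 0.3589 = 2.74 mg/L.

2.74 mg/L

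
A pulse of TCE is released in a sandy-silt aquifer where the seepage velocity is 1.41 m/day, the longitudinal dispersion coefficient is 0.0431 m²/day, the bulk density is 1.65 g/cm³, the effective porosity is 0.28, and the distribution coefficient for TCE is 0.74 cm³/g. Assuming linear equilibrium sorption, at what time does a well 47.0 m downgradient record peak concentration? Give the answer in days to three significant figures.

179 days

Retardation factor R = 1 + ρ_b·K_d/n = 1 + 1.65 × 0.74/0.28 = 5.361.
Sorption retards both mechanisms: v_R = v/R = 0.2630 m/day, D_R = D/R = 0.008040 m²/day.
Peak time from v_R²t² + 2D_R t − x² = 0: t = (√(D_R² + v_R²x²) − D_R)/v_R².
√(D_R² + v_R²x²) = √(0.008040² + 0.2630² × 47.0²) = 12.36; v_R² = 0.06917.
t = (12.36 − 0.008040)/0.06917 = 179 days.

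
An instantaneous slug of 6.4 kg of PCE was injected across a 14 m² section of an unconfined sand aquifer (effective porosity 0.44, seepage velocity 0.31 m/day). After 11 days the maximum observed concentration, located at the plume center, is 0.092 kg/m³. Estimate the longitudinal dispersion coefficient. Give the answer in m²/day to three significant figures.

0.923 m²/day

At the plume center C_max = M/(n_e·A·√(4πDt)), so D = M²/(4πt·(n_e·A·C_max)²).
n_e·A·C_max = 0.44 × 14 × 0.092 = 0.5667 kg/m.
D = 6.4²/(4π × 11 × 0.5667²) = 0.923 m²/day.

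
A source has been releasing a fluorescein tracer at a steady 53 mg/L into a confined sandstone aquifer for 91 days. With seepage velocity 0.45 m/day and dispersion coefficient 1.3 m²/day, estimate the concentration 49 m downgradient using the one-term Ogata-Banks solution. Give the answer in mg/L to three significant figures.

For a continuous step input, C/C₀ ≈ ½·erfc((x−vt)/(2√(Dt))).
vt = 0.45 × 91 = 40.95 m and 2√(Dt) = 2√(1.3 × 91) = 21.75 m.
Argument (x−vt)/(2√(Dt)) = (49 − 40.95)/21.75 = 0.3701; ½·erfc(0.3701) = 0.3003.
C = 53 × 0.3003 = 15.9 mg/L.

15.9 mg/L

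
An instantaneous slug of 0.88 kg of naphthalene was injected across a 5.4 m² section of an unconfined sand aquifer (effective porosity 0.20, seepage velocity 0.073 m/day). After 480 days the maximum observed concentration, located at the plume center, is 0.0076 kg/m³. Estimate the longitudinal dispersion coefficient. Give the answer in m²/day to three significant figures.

At the plume center C_max = M/(n_e·A·√(4πDt)), so D = M²/(4πt·(n_e·A·C_max)²).
n_e·A·C_max = 0.20 × 5.4 × 0.0076 = 0.008208 kg/m.
D = 0.88²/(4π × 480 × 0.008208²) = 1.91 m²/day.

1.91 m²/day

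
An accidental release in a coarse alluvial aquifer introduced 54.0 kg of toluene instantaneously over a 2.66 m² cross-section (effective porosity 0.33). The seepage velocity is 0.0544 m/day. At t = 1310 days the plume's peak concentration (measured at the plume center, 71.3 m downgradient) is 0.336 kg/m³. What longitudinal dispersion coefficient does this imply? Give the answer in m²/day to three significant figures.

At the plume center C_max = M/(n_e·A·√(4πDt)), so D = M²/(4πt·(n_e·A·C_max)²).
n_e·A·C_max = 0.33 × 2.66 × 0.336 = 0.2949 kg/m.
D = 54.0²/(4π × 1310 × 0.2949²) = 2.04 m²/day.

2.04 m²/day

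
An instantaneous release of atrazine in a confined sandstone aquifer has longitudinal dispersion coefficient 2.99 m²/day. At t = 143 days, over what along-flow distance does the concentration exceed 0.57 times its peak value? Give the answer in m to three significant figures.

The plume is Gaussian with σ = √(2Dt) = √(2 × 2.99 × 143) = 29.24 m.
C/C_peak = exp(−Δx²/(2σ²)) = 0.57 ⇒ Δx = σ·√(−2 ln 0.57) = 29.24 × 1.060 = 30.99 m.
Width = 2Δx = 62.0 m.

62.0 m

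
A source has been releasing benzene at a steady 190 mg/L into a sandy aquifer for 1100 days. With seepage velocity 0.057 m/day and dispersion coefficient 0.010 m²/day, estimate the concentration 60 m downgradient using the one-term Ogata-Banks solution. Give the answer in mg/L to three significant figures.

136 mg/L

For a continuous step input, C/C₀ ≈ ½·erfc((x−vt)/(2√(Dt))).
vt = 0.057 × 1100 = 62.7 m and 2√(Dt) = 2√(0.010 × 1100) = 6.633 m.
Argument (x−vt)/(2√(Dt)) = (60 − 62.7)/6.633 = -0.4071; ½·erfc(-0.4071) = 0.7176.
C = 190 × 0.7176 = 136 mg/L.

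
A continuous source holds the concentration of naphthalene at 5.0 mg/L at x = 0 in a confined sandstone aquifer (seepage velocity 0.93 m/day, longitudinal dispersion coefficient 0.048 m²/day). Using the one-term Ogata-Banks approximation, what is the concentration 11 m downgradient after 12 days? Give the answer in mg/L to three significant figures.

For a continuous step input, C/C₀ ≈ ½·erfc((x−vt)/(2√(Dt))).
vt = 0.93 × 12 = 11.16 m and 2√(Dt) = 2√(0.048 × 12) = 1.518 m.
Argument (x−vt)/(2√(Dt)) = (11 − 11.16)/1.518 = -0.1054; ½·erfc(-0.1054) = 0.5592.
C = 5.0 × 0.5592 = 2.80 mg/L.

2.80 mg/L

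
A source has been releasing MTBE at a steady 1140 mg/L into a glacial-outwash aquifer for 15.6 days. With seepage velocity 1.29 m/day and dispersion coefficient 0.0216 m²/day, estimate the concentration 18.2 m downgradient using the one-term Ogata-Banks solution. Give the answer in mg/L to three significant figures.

For a continuous step input, C/C₀ ≈ ½·erfc((x−vt)/(2√(Dt))).
vt = 1.29 × 15.6 = 20.124 m and 2√(Dt) = 2√(0.0216 × 15.6) = 1.161 m.
Argument (x−vt)/(2√(Dt)) = (18.2 − 20.124)/1.161 = -1.657; ½·erfc(-1.657) = 0.9904.
C = 1140 × 0.9904 = 1130 mg/L.

1130 mg/L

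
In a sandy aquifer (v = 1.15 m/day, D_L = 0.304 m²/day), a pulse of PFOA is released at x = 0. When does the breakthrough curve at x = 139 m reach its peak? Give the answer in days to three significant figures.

121 days

For the 1D instantaneous-source solution, setting ∂C/∂t = 0 at fixed x gives v²t² + 2Dt − x² = 0, so t = (√(D² + v²x²) − D)/v².
√(D² + v²x²) = √(0.304² + 1.15² × 139²) = 159.9; v² = 1.3225.
t = (159.9 − 0.304)/1.3225 = 121 days (vs. the pure-advection estimate x/v = 121 d).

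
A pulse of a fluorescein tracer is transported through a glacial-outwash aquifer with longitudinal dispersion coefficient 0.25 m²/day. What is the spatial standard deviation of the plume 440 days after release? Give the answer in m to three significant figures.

Dispersive spreading gives a Gaussian with σ² = 2Dt; advection only shifts the center.
σ = √(2 × 0.25 × 440) = 14.8 m.

14.8 m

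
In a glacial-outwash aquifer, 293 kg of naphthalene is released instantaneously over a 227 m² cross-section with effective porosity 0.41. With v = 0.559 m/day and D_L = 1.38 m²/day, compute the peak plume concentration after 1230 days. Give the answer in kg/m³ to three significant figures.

The peak of an instantaneous 1D plume sits at x = vt; there the Gaussian factor is 1 and C_max = M/(n_e·A·√(4πDt)), where n_e·A is the pore area the mass is dissolved in.
√(4πDt) = √(4π × 1.38 × 1230) = 146.0 m, so C_max = 293/(0.41 × 227 × 146.0) = 0.0216 kg/m³.

0.0216 kg/m³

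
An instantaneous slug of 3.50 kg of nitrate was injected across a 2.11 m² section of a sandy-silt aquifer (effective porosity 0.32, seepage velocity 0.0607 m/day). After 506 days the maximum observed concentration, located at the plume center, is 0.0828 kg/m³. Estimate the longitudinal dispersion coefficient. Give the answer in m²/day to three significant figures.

At the plume center C_max = M/(n_e·A·√(4πDt)), so D = M²/(4πt·(n_e·A·C_max)²).
n_e·A·C_max = 0.32 × 2.11 × 0.0828 = 0.05591 kg/m.
D = 3.50²/(4π × 506 × 0.05591²) = 0.616 m²/day.

0.616 m²/day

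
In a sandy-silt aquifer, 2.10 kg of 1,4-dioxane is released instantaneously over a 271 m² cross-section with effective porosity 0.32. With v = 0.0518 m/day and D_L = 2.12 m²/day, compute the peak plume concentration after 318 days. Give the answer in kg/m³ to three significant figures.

0.000263 kg/m³

The peak of an instantaneous 1D plume sits at x = vt; there the Gaussian factor is 1 and C_max = M/(n_e·A·√(4πDt)), where n_e·A is the pore area the mass is dissolved in.
√(4πDt) = √(4π × 2.12 × 318) = 92.04 m, so C_max = 2.10/(0.32 × 271 × 92.04) = 0.000263 kg/m³.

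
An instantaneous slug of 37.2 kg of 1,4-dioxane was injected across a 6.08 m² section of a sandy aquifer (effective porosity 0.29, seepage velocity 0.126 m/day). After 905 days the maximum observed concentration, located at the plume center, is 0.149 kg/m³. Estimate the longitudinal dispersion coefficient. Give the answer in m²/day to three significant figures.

At the plume center C_max = M/(n_e·A·√(4πDt)), so D = M²/(4πt·(n_e·A·C_max)²).
n_e·A·C_max = 0.29 × 6.08 × 0.149 = 0.2627 kg/m.
D = 37.2²/(4π × 905 × 0.2627²) = 1.76 m²/day.

1.76 m²/day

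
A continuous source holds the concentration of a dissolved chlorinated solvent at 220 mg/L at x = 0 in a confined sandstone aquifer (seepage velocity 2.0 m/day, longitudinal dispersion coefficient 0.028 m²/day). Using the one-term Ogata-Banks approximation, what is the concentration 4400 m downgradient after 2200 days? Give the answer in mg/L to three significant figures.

For a continuous step input, C/C₀ ≈ ½·erfc((x−vt)/(2√(Dt))).
vt = 2.0 × 2200 = 4400 m and 2√(Dt) = 2√(0.028 × 2200) = 15.70 m.
Argument (x−vt)/(2√(Dt)) = (4400 − 4400)/15.70 = 0; ½·erfc(0) = 0.5000.
C = 220 × 0.5000 = 110 mg/L.

110 mg/L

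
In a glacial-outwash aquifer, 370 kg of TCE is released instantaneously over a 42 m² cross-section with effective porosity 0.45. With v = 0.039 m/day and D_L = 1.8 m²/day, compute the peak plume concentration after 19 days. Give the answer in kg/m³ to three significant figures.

0.944 kg/m³

The peak of an instantaneous 1D plume sits at x = vt; there the Gaussian factor is 1 and C_max = M/(n_e·A·√(4πDt)), where n_e·A is the pore area the mass is dissolved in.
√(4πDt) = √(4π × 1.8 × 19) = 20.73 m, so C_max = 370/(0.45 × 42 × 20.73) = 0.944 kg/m³.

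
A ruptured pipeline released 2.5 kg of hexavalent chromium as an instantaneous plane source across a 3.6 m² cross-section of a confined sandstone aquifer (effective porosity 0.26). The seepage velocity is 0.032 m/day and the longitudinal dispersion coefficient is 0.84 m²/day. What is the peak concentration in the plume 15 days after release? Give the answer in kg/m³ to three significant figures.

The peak of an instantaneous 1D plume sits at x = vt; there the Gaussian factor is 1 and C_max = M/(n_e·A·√(4πDt)), where n_e·A is the pore area the mass is dissolved in.
√(4πDt) = √(4π × 0.84 × 15) = 12.58 m, so C_max = 2.5/(0.26 × 3.6 × 12.58) = 0.212 kg/m³.

0.212 kg/m³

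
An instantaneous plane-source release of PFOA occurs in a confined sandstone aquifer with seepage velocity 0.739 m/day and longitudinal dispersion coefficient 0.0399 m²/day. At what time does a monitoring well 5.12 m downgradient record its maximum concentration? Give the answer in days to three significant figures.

6.86 days

For the 1D instantaneous-source solution, setting ∂C/∂t = 0 at fixed x gives v²t² + 2Dt − x² = 0, so t = (√(D² + v²x²) − D)/v².
√(D² + v²x²) = √(0.0399² + 0.739² × 5.12²) = 3.784; v² = 0.546121.
t = (3.784 − 0.0399)/0.546121 = 6.86 days (vs. the pure-advection estimate x/v = 6.93 d).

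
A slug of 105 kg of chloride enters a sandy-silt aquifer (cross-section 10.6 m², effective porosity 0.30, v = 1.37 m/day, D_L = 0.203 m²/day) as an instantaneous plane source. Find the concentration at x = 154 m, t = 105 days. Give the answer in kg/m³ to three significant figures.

0.603 kg/m³

For an instantaneous plane source, C(x,t) = M/(n_e·A·√(4πDt)) · exp(−(x−vt)²/(4Dt)), with n_e·A the pore (flow) area.
Plume center vt = 1.37 × 105 = 143.85 m, so the well at 154 m is 10.15 m downgradient of the peak.
√(4πDt) = 16.37 m, giving peak height M/(n_e·A·√(4πDt)) = 105/(0.30 × 10.6 × 16.37) = 2.017 kg/m³.
(x−vt)²/(4Dt) = (10.15)²/(4 × 0.203 × 105) = 1.208; exp(−1.208) = 0.2988.
C = 2.017 × 0.2988 = 0.603 kg/m³.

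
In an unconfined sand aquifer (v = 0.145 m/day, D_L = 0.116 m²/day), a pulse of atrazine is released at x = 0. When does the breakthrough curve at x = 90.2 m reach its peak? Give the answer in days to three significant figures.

617 days

For the 1D instantaneous-source solution, setting ∂C/∂t = 0 at fixed x gives v²t² + 2Dt − x² = 0, so t = (√(D² + v²x²) − D)/v².
√(D² + v²x²) = √(0.116² + 0.145² × 90.2²) = 13.08; v² = 0.021025.
t = (13.08 − 0.116)/0.021025 = 617 days (vs. the pure-advection estimate x/v = 622 d).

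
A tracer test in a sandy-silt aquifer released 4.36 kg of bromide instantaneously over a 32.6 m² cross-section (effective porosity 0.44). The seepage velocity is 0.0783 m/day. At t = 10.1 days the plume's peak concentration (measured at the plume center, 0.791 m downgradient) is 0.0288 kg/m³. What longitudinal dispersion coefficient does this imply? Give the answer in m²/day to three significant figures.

0.878 m²/day

At the plume center C_max = M/(n_e·A·√(4πDt)), so D = M²/(4πt·(n_e·A·C_max)²).
n_e·A·C_max = 0.44 × 32.6 × 0.0288 = 0.4131 kg/m.
D = 4.36²/(4π × 10.1 × 0.4131²) = 0.878 m²/day.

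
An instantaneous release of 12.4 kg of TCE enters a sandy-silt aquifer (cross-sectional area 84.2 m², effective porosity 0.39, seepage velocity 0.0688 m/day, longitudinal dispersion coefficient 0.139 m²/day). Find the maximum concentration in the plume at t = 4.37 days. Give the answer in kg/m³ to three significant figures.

The peak of an instantaneous 1D plume sits at x = vt; there the Gaussian factor is 1 and C_max = M/(n_e·A·√(4πDt)), where n_e·A is the pore area the mass is dissolved in.
√(4πDt) = √(4π × 0.139 × 4.37) = 2.763 m, so C_max = 12.4/(0.39 × 84.2 × 2.763) = 0.137 kg/m³.

0.137 kg/m³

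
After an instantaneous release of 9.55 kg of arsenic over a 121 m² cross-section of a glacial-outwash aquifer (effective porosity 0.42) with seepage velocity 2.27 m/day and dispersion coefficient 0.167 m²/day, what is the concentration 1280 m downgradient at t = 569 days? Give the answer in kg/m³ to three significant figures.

0.00381 kg/m³

For an instantaneous plane source, C(x,t) = M/(n_e·A·√(4πDt)) · exp(−(x−vt)²/(4Dt)), with n_e·A the pore (flow) area.
Plume center vt = 2.27 × 569 = 1291.63 m, so the well at 1280 m is 11.63 m upgradient of the peak.
√(4πDt) = 34.56 m, giving peak height M/(n_e·A·√(4πDt)) = 9.55/(0.42 × 121 × 34.56) = 0.005437 kg/m³.
(x−vt)²/(4Dt) = (-11.63)²/(4 × 0.167 × 569) = 0.3559; exp(−0.3559) = 0.7005.
C = 0.005437 × 0.7005 = 0.00381 kg/m³.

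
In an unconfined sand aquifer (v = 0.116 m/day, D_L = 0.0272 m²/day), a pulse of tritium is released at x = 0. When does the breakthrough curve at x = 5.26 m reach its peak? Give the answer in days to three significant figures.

For the 1D instantaneous-source solution, setting ∂C/∂t = 0 at fixed x gives v²t² + 2Dt − x² = 0, so t = (√(D² + v²x²) − D)/v².
√(D² + v²x²) = √(0.0272² + 0.116² × 5.26²) = 0.6108; v² = 0.013456.
t = (0.6108 − 0.0272)/0.013456 = 43.4 days (vs. the pure-advection estimate x/v = 45.3 d).

43.4 days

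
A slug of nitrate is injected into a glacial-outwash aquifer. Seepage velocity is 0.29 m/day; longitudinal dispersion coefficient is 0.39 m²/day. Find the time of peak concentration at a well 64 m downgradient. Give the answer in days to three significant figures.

For the 1D instantaneous-source solution, setting ∂C/∂t = 0 at fixed x gives v²t² + 2Dt − x² = 0, so t = (√(D² + v²x²) − D)/v².
√(D² + v²x²) = √(0.39² + 0.29² × 64²) = 18.56; v² = 0.0841.
t = (18.56 − 0.39)/0.0841 = 216 days (vs. the pure-advection estimate x/v = 221 d).

216 days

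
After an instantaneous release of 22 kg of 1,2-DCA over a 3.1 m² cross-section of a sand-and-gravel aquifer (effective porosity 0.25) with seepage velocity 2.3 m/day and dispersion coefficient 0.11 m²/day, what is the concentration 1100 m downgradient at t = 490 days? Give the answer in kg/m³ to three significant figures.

For an instantaneous plane source, C(x,t) = M/(n_e·A·√(4πDt)) · exp(−(x−vt)²/(4Dt)), with n_e·A the pore (flow) area.
Plume center vt = 2.3 × 490 = 1127 m, so the well at 1100 m is 27 m upgradient of the peak.
√(4πDt) = 26.03 m, giving peak height M/(n_e·A·√(4πDt)) = 22/(0.25 × 3.1 × 26.03) = 1.091 kg/m³.
(x−vt)²/(4Dt) = (-27)²/(4 × 0.11 × 490) = 3.381; exp(−3.381) = 0.03401.
C = 1.091 × 0.03401 = 0.0371 kg/m³.

0.0371 kg/m³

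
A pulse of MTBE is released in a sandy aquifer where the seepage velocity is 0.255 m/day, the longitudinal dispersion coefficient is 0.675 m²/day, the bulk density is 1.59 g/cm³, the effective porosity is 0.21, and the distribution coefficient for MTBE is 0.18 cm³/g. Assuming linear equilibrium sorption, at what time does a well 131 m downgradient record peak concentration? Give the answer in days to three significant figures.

1190 days

Retardation factor R = 1 + ρ_b·K_d/n = 1 + 1.59 × 0.18/0.21 = 2.363.
Sorption retards both mechanisms: v_R = v/R = 0.1079 m/day, D_R = D/R = 0.2857 m²/day.
Peak time from v_R²t² + 2D_R t − x² = 0: t = (√(D_R² + v_R²x²) − D_R)/v_R².
√(D_R² + v_R²x²) = √(0.2857² + 0.1079² × 131²) = 14.14; v_R² = 0.01164.
t = (14.14 − 0.2857)/0.01164 = 1190 days.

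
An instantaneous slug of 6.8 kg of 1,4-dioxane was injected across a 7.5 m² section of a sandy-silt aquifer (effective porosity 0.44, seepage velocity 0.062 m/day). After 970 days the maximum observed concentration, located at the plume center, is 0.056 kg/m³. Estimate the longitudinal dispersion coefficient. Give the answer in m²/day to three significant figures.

At the plume center C_max = M/(n_e·A·√(4πDt)), so D = M²/(4πt·(n_e·A·C_max)²).
n_e·A·C_max = 0.44 × 7.5 × 0.056 = 0.1848 kg/m.
D = 6.8²/(4π × 970 × 0.1848²) = 0.111 m²/day.

0.111 m²/day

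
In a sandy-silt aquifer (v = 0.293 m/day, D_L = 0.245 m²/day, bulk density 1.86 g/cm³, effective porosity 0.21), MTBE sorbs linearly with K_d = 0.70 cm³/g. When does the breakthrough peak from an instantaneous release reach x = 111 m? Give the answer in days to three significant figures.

2710 days

Retardation factor R = 1 + ρ_b·K_d/n = 1 + 1.86 × 0.70/0.21 = 7.200.
Sorption retards both mechanisms: v_R = v/R = 0.04069 m/day, D_R = D/R = 0.03403 m²/day.
Peak time from v_R²t² + 2D_R t − x² = 0: t = (√(D_R² + v_R²x²) − D_R)/v_R².
√(D_R² + v_R²x²) = √(0.03403² + 0.04069² × 111²) = 4.517; v_R² = 0.001656.
t = (4.517 − 0.03403)/0.001656 = 2710 days.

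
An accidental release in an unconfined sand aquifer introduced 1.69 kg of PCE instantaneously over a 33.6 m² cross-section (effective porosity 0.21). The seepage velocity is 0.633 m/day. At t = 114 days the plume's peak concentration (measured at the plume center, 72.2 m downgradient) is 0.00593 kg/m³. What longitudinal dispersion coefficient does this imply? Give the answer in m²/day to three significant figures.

At the plume center C_max = M/(n_e·A·√(4πDt)), so D = M²/(4πt·(n_e·A·C_max)²).
n_e·A·C_max = 0.21 × 33.6 × 0.00593 = 0.04184 kg/m.
D = 1.69²/(4π × 114 × 0.04184²) = 1.14 m²/day.

1.14 m²/day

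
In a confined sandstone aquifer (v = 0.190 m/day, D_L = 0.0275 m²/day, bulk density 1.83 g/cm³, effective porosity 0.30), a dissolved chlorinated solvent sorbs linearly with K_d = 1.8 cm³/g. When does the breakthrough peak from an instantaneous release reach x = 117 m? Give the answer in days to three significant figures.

Retardation factor R = 1 + ρ_b·K_d/n = 1 + 1.83 × 1.8/0.30 = 11.98.
Sorption retards both mechanisms: v_R = v/R = 0.01586 m/day, D_R = D/R = 0.002295 m²/day.
Peak time from v_R²t² + 2D_R t − x² = 0: t = (√(D_R² + v_R²x²) − D_R)/v_R².
√(D_R² + v_R²x²) = √(0.002295² + 0.01586² × 117²) = 1.856; v_R² = 0.0002515.
t = (1.856 − 0.002295)/0.0002515 = 7370 days.

7370 days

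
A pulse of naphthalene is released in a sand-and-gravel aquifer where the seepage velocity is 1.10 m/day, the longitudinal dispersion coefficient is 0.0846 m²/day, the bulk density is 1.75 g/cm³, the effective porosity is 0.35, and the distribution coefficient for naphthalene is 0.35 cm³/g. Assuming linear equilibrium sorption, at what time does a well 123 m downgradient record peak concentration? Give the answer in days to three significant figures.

307 days

Retardation factor R = 1 + ρ_b·K_d/n = 1 + 1.75 × 0.35/0.35 = 2.750.
Sorption retards both mechanisms: v_R = v/R = 0.4000 m/day, D_R = D/R = 0.03076 m²/day.
Peak time from v_R²t² + 2D_R t − x² = 0: t = (√(D_R² + v_R²x²) − D_R)/v_R².
√(D_R² + v_R²x²) = √(0.03076² + 0.4000² × 123²) = 49.20; v_R² = 0.1600.
t = (49.20 − 0.03076)/0.1600 = 307 days.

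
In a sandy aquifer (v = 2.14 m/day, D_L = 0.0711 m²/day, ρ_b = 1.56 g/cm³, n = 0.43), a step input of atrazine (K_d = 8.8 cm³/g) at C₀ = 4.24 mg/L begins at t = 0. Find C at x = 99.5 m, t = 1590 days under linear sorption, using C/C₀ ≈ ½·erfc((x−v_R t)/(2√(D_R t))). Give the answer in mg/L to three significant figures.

Retardation factor R = 1 + ρ_b·K_d/n = 1 + 1.56 × 8.8/0.43 = 32.93.
Sorption retards both mechanisms: v_R = v/R = 0.06499 m/day, D_R = D/R = 0.002159 m²/day.
v_R·t = 0.06499 × 1590 = 103.3341 m; 2√(D_R t) = 3.706 m; argument = (99.5 − 103.3341)/3.706 = -1.035.
C = C₀ × ½·erfc(-1.035) = 4.24 × 0.9284 = 3.94 mg/L.

3.94 mg/L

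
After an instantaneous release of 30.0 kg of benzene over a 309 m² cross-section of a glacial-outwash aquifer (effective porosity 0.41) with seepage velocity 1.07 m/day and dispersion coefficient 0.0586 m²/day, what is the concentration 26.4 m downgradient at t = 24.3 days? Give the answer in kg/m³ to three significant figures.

0.0544 kg/m³

For an instantaneous plane source, C(x,t) = M/(n_e·A·√(4πDt)) · exp(−(x−vt)²/(4Dt)), with n_e·A the pore (flow) area.
Plume center vt = 1.07 × 24.3 = 26.001 m, so the well at 26.4 m is 0.399 m downgradient of the peak.
√(4πDt) = 4.230 m, giving peak height M/(n_e·A·√(4πDt)) = 30.0/(0.41 × 309 × 4.230) = 0.05598 kg/m³.
(x−vt)²/(4Dt) = (0.399)²/(4 × 0.0586 × 24.3) = 0.02795; exp(−0.02795) = 0.9724.
C = 0.05598 × 0.9724 = 0.0544 kg/m³.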